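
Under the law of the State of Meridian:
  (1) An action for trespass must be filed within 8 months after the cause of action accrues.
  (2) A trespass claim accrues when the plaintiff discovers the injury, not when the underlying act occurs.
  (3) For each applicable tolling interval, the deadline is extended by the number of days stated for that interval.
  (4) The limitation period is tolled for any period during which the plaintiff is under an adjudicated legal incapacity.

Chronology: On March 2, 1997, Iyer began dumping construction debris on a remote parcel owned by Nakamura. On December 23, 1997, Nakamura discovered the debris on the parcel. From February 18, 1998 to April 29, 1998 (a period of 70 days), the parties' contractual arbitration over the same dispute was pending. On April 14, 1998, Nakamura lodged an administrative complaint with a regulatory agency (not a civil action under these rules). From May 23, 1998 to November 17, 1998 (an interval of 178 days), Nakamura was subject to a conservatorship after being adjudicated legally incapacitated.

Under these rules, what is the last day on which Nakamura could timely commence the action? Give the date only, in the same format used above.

February 17, 1999

The claim did not accrue until Nakamura discovered the injury on December 23, 1997; the March 2, 1997 act date does not start the clock under the stated rule.
Adding the 8 months base period to December 23, 1997 gives a deadline of August 23, 1998, before any tolling.
The period was tolled for 178 days by the plaintiff's legal incapacity (May 23, 1998 to November 17, 1998), pushing the deadline to February 17, 1999.
The pending related arbitration from February 18, 1998 to April 29, 1998 does not toll the period, because no stated rule makes a pending arbitration a tolling event.
None of the other events listed affects the running of the period under the stated rules.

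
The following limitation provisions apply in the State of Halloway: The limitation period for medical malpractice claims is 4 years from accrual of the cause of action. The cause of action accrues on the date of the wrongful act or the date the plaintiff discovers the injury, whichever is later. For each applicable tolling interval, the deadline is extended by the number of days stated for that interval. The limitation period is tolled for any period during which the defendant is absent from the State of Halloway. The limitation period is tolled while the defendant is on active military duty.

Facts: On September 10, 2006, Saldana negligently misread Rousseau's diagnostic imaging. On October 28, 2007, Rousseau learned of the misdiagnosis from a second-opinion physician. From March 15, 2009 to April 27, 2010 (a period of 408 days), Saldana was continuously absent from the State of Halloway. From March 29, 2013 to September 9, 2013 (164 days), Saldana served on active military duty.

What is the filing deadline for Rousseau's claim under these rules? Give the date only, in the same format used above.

December 9, 2012

The claim accrued on October 28, 2007 — the later of the September 10, 2006 act and the October 28, 2007 discovery.
4 years from October 28, 2007 is October 28, 2011.
The defendant's absence from the jurisdiction from March 15, 2009 to April 27, 2010 tolled the period for 408 days, extending the deadline to December 9, 2012.
The defendant's active military service starting March 29, 2013 came too late — the period had run on December 9, 2012 — and so does not extend the deadline.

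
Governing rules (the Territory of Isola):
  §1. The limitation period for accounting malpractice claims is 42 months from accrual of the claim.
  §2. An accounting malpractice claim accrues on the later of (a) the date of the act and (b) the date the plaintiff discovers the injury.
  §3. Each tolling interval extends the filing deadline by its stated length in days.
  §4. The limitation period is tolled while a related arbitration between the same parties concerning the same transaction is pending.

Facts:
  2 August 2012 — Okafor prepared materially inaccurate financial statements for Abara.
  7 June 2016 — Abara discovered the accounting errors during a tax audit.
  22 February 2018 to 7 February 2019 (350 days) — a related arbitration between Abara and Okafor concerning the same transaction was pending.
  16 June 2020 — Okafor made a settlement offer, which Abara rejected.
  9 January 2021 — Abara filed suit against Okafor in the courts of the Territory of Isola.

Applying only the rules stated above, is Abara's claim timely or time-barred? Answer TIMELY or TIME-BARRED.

TIME-BARRED

Taking the later of the act (2 August 2012) and discovery (7 June 2016), the claim accrued on 7 June 2016.
Adding the 42 months base period to 7 June 2016 gives a deadline of 7 December 2019, before any tolling.
The pending related arbitration from 22 February 2018 to 7 February 2019 tolled the period for 350 days, extending the deadline to 21 November 2020.
The other events in the timeline have no effect on the limitation period under the stated rules.
The 9 January 2021 filing falls after the 21 November 2020 deadline; the claim is time-barred.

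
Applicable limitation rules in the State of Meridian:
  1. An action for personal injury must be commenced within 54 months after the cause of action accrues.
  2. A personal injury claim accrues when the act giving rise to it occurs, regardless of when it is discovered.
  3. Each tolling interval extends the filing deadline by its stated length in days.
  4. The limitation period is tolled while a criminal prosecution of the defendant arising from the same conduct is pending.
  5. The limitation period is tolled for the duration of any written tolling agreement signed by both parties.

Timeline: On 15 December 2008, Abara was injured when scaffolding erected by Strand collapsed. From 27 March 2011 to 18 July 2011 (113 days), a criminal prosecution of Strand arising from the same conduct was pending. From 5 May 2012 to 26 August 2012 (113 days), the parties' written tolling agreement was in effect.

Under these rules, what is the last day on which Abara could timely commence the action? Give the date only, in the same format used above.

The cause of action accrued on 15 December 2008, the date of the act.
Adding the 54 months base period to 15 December 2008 gives a deadline of 15 June 2013, before any tolling.
The pending criminal prosecution from 27 March 2011 to 18 July 2011 tolled the period for 113 days, extending the deadline to 6 October 2013.
The period was tolled for 113 days by the written tolling agreement (5 May 2012 to 26 August 2012), pushing the deadline to 27 January 2014.

27 January 2014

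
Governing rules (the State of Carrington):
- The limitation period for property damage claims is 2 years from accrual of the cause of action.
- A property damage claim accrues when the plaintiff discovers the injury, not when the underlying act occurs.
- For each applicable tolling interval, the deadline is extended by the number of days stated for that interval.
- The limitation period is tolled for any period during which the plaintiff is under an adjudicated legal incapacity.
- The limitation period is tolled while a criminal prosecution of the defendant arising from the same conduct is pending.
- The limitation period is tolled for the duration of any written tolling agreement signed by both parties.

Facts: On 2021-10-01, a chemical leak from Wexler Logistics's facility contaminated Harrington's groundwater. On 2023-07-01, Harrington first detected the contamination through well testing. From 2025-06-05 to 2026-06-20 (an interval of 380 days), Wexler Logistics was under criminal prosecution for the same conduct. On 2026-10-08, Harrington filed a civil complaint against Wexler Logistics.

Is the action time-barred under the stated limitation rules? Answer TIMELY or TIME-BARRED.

Accrual is tied to discovery, so the period began on 2023-07-01 rather than on 2021-10-01 when the act occurred.
2 years from 2023-07-01 is 2025-07-01.
The period was tolled for 380 days by the pending criminal prosecution (2025-06-05 to 2026-06-20), pushing the deadline to 2026-07-16.
Filing on 2026-10-08 missed the 2026-07-16 deadline — the action is time-barred.

TIME-BARRED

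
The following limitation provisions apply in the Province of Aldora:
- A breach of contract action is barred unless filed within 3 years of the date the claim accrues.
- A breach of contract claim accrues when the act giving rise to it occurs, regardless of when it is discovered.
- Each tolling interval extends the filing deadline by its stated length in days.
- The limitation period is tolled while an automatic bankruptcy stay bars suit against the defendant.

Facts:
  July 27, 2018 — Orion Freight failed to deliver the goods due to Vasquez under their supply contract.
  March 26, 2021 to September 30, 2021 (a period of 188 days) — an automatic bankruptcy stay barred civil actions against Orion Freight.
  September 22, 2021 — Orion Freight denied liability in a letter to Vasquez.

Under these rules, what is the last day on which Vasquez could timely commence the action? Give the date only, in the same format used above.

January 31, 2022

The claim accrued on July 27, 2018, when the wrongful act occurred.
Adding the 3 years base period to July 27, 2018 gives a deadline of July 27, 2021, before any tolling.
Because the automatic bankruptcy stay ran from March 26, 2021 to September 30, 2021, the deadline is extended by 188 days to January 31, 2022.
The other events in the timeline have no effect on the limitation period under the stated rules.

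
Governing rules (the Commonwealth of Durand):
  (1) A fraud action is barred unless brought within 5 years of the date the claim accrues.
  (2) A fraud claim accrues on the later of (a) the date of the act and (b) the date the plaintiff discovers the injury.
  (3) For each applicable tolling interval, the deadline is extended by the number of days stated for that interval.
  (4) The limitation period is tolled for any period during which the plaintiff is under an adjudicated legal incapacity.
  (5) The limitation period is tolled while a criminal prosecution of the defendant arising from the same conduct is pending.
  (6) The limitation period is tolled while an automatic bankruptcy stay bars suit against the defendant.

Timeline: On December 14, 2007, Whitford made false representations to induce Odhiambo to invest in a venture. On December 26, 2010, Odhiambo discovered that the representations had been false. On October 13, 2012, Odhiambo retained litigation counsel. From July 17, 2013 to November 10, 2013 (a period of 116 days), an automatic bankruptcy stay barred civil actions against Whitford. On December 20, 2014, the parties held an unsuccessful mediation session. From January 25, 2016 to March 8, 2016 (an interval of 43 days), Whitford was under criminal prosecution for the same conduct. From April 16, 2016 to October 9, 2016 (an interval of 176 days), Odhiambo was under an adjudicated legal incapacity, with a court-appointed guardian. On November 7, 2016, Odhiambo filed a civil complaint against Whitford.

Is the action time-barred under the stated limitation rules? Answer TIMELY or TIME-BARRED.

TIMELY

Because discovery on December 26, 2010 post-dates the December 14, 2007 act, accrual under the later-of rule falls on December 26, 2010.
5 years from December 26, 2010 is December 26, 2015.
The automatic bankruptcy stay from July 17, 2013 to November 10, 2013 tolled the period for 116 days, extending the deadline to April 20, 2016.
Because the pending criminal prosecution ran from January 25, 2016 to March 8, 2016, the deadline is extended by 43 days to June 2, 2016.
Because the plaintiff's legal incapacity ran from April 16, 2016 to October 9, 2016, the deadline is extended by 176 days to November 25, 2016.
The other events in the timeline have no effect on the limitation period under the stated rules.
Odhiambo filed on November 7, 2016, before the November 25, 2016 deadline, so the action is timely.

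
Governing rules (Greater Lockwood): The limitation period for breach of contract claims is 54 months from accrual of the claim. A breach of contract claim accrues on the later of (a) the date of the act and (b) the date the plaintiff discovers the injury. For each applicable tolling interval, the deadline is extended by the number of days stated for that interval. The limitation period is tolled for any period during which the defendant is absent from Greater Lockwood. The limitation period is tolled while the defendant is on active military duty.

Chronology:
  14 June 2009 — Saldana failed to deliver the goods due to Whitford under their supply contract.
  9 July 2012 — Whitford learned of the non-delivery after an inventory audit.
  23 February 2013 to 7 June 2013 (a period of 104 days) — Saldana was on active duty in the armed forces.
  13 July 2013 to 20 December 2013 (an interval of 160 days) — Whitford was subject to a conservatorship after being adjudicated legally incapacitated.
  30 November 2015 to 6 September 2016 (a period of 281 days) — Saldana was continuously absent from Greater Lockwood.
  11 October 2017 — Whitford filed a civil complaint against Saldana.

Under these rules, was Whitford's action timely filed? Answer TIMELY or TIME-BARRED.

TIMELY

Because discovery on 9 July 2012 post-dates the 14 June 2009 act, accrual under the later-of rule falls on 9 July 2012.
Adding the 54 months base period to 9 July 2012 gives a deadline of 9 January 2017, before any tolling.
The defendant's active military service from 23 February 2013 to 7 June 2013 tolled the period for 104 days, extending the deadline to 23 April 2017.
The period was tolled for 281 days by the defendant's absence from the jurisdiction (30 November 2015 to 6 September 2016), pushing the deadline to 29 January 2018.
Although the plaintiff's incapacity ran from 13 July 2013 to 20 December 2013, the stated rules do not make that a tolling event, so it is disregarded.
Filing on 11 October 2017 beat the 29 January 2018 deadline — the action is timely.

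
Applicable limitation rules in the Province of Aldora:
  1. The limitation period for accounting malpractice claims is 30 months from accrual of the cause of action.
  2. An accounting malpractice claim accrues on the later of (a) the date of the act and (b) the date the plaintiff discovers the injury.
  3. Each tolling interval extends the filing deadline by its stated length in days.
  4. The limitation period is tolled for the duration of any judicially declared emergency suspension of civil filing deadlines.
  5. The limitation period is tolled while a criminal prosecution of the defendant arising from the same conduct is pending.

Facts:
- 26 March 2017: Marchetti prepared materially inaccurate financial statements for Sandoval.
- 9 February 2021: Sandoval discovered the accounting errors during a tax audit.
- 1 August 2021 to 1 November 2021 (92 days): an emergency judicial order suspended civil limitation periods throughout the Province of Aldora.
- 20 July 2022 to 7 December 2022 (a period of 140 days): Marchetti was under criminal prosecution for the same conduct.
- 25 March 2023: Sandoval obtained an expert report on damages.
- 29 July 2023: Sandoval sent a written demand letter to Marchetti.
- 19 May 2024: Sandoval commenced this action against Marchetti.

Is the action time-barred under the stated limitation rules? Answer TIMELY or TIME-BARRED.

TIME-BARRED

Taking the later of the act (26 March 2017) and discovery (9 February 2021), the claim accrued on 9 February 2021.
Adding the 30 months base period to 9 February 2021 gives a deadline of 9 August 2023, before any tolling.
Because the emergency suspension of filing deadlines ran from 1 August 2021 to 1 November 2021, the deadline is extended by 92 days to 9 November 2023.
Because the pending criminal prosecution ran from 20 July 2022 to 7 December 2022, the deadline is extended by 140 days to 28 March 2024.
None of the other events listed affects the running of the period under the stated rules.
Sandoval filed on 19 May 2024, after the 28 March 2024 deadline, so the action is time-barred.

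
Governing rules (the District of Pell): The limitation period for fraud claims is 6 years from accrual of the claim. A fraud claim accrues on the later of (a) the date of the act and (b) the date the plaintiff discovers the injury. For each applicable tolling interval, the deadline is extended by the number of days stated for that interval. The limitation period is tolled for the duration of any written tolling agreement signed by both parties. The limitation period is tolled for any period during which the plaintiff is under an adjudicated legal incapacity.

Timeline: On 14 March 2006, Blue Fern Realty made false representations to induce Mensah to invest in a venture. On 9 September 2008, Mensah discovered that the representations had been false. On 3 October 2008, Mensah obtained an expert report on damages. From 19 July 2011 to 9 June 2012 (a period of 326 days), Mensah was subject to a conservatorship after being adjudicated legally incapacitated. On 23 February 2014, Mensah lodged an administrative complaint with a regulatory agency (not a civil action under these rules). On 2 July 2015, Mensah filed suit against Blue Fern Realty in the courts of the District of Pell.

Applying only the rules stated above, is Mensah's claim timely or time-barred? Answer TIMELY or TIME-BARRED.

The claim accrued on 9 September 2008 — the later of the 14 March 2006 act and the 9 September 2008 discovery.
The untolled deadline — 6 years after 9 September 2008 — is 9 September 2014.
The plaintiff's legal incapacity from 19 July 2011 to 9 June 2012 tolled the period for 326 days, extending the deadline to 1 August 2015.
The other events in the timeline have no effect on the limitation period under the stated rules.
The 2 July 2015 filing precedes the 1 August 2015 deadline; the claim is timely.

TIMELY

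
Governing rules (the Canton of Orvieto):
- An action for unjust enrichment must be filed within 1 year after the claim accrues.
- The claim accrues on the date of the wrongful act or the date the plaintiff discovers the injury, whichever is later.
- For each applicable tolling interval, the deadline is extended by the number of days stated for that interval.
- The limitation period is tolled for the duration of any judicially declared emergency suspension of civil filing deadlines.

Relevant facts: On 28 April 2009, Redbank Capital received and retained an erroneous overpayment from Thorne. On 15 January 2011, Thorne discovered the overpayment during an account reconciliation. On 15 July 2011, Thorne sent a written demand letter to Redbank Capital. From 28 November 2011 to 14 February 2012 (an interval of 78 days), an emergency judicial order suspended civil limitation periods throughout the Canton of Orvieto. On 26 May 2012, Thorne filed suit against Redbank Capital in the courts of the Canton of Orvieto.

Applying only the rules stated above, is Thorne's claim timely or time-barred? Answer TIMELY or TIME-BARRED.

Because discovery on 15 January 2011 post-dates the 28 April 2009 act, accrual under the later-of rule falls on 15 January 2011.
1 year from 15 January 2011 is 15 January 2012.
Because the emergency suspension of filing deadlines ran from 28 November 2011 to 14 February 2012, the deadline is extended by 78 days to 2 April 2012.
The other events in the timeline have no effect on the limitation period under the stated rules.
The 26 May 2012 filing falls after the 2 April 2012 deadline; the claim is time-barred.

TIME-BARRED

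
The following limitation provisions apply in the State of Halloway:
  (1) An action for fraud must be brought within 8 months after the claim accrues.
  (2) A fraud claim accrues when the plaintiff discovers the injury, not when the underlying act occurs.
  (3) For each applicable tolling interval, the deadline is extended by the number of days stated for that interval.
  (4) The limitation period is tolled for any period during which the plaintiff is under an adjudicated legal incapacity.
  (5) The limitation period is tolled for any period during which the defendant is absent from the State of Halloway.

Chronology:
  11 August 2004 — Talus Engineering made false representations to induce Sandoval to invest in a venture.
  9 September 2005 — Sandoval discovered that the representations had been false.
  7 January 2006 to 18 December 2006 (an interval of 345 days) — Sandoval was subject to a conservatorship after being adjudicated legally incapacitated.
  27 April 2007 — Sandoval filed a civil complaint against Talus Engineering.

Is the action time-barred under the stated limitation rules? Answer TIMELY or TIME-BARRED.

TIME-BARRED

The claim did not accrue until Sandoval discovered the injury on 9 September 2005; the 11 August 2004 act date does not start the clock under the stated rule.
Adding the 8 months base period to 9 September 2005 gives a deadline of 9 May 2006, before any tolling.
The plaintiff's legal incapacity from 7 January 2006 to 18 December 2006 tolled the period for 345 days, extending the deadline to 19 April 2007.
Sandoval filed on 27 April 2007, after the 19 April 2007 deadline, so the action is time-barred.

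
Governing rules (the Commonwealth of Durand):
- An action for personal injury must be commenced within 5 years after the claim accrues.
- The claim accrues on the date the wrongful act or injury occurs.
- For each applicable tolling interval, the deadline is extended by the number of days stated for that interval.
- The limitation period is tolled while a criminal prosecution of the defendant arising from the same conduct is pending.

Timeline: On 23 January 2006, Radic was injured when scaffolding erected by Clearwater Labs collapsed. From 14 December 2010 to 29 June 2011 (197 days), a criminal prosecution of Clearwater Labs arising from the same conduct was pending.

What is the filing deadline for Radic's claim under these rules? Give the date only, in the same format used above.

8 August 2011

The limitation period began to run on 23 January 2006.
The untolled deadline — 5 years after 23 January 2006 — is 23 January 2011.
Because the pending criminal prosecution ran from 14 December 2010 to 29 June 2011, the deadline is extended by 197 days to 8 August 2011.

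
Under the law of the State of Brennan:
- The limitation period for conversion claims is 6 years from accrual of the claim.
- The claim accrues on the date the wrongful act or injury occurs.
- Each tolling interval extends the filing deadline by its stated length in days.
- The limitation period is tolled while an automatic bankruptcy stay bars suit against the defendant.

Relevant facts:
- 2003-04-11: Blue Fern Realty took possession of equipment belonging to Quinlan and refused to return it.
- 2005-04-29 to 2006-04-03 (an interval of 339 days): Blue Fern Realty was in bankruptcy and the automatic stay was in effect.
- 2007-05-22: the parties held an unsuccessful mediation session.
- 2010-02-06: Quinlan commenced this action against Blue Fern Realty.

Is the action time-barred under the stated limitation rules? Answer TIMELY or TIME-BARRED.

The claim accrued on 2003-04-11, when the wrongful act occurred.
The untolled deadline — 6 years after 2003-04-11 — is 2009-04-11.
Because the automatic bankruptcy stay ran from 2005-04-29 to 2006-04-03, the deadline is extended by 339 days to 2010-03-16.
None of the other events listed affects the running of the period under the stated rules.
Quinlan filed on 2010-02-06, before the 2010-03-16 deadline, so the action is timely.

TIMELY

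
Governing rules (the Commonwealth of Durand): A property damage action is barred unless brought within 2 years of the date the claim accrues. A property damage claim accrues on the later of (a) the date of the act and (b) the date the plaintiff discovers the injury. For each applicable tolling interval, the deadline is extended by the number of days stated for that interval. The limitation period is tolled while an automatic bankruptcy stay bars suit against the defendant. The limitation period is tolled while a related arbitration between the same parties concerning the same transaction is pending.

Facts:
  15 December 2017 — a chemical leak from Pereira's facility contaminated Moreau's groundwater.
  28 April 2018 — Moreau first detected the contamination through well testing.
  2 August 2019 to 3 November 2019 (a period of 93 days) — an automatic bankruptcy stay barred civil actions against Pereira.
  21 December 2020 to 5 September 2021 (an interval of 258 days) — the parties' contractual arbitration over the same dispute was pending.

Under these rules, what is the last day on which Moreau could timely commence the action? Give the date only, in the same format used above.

The claim accrued on 28 April 2018 — the later of the 15 December 2017 act and the 28 April 2018 discovery.
2 years from 28 April 2018 is 28 April 2020.
Because the automatic bankruptcy stay ran from 2 August 2019 to 3 November 2019, the deadline is extended by 93 days to 30 July 2020.
The pending related arbitration starting 21 December 2020 came too late — the period had run on 30 July 2020 — and so does not extend the deadline.

30 July 2020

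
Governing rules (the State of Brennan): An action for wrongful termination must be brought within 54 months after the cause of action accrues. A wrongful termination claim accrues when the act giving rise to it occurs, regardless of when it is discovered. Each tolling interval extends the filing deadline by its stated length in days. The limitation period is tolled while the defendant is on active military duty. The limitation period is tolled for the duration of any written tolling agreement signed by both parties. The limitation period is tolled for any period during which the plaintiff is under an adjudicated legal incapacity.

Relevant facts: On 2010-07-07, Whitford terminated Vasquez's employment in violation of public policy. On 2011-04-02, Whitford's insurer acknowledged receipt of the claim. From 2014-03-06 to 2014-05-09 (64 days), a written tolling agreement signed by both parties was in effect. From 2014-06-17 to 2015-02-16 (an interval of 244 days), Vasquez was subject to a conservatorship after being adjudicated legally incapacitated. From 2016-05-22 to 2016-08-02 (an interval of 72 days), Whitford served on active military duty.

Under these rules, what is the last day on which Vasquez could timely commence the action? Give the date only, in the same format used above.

The claim accrued on 2010-07-07, when the wrongful act occurred.
The untolled deadline — 54 months after 2010-07-07 — is 2015-01-07.
Because the written tolling agreement ran from 2014-03-06 to 2014-05-09, the deadline is extended by 64 days to 2015-03-12.
Because the plaintiff's legal incapacity ran from 2014-06-17 to 2015-02-16, the deadline is extended by 244 days to 2015-11-11.
The defendant's active military service starting 2016-05-22 came too late — the period had run on 2015-11-11 — and so does not extend the deadline.
Nothing else in the chronology tolls or restarts the period.

2015-11-11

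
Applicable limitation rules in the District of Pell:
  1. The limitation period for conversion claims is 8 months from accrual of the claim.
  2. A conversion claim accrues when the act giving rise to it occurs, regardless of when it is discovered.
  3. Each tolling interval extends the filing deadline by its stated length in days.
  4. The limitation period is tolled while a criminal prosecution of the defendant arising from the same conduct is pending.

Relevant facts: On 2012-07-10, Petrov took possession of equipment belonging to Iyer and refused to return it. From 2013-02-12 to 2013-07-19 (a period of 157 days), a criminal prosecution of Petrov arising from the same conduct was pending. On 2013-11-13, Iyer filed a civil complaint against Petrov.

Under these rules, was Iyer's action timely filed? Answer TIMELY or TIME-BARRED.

The claim accrued on 2012-07-10, the date of the act.
The untolled deadline — 8 months after 2012-07-10 — is 2013-03-10.
The period was tolled for 157 days by the pending criminal prosecution (2013-02-12 to 2013-07-19), pushing the deadline to 2013-08-14.
Filing on 2013-11-13 missed the 2013-08-14 deadline — the action is time-barred.

TIME-BARRED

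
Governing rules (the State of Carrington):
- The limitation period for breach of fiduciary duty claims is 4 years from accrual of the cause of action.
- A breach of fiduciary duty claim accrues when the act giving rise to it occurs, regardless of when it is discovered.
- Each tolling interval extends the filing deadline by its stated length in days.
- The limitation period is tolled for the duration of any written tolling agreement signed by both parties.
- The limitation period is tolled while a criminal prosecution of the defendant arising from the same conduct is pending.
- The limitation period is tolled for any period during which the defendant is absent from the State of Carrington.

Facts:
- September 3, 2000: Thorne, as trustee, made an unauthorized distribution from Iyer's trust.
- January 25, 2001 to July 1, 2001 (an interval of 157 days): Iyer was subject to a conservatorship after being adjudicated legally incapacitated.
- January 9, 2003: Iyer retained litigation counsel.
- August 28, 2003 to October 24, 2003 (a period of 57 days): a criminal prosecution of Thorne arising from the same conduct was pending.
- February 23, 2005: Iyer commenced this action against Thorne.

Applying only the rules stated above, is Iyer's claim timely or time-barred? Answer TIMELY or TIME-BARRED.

The claim accrued on September 3, 2000, when the wrongful act occurred.
4 years from September 3, 2000 is September 3, 2004.
The pending criminal prosecution from August 28, 2003 to October 24, 2003 tolled the period for 57 days, extending the deadline to October 30, 2004.
No stated provision tolls the period for the plaintiff's incapacity, so the interval from January 25, 2001 to July 1, 2001 has no effect on the deadline.
The other events in the timeline have no effect on the limitation period under the stated rules.
Iyer filed on February 23, 2005, after the October 30, 2004 deadline, so the action is time-barred.

TIME-BARRED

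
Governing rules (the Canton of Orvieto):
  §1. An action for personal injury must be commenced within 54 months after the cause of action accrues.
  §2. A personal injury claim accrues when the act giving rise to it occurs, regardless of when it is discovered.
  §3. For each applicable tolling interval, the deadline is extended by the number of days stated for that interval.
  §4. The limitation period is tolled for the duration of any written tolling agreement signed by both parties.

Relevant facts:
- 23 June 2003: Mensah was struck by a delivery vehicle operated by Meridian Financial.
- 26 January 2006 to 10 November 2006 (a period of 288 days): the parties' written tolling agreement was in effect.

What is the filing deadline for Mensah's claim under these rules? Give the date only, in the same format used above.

The cause of action accrued on 23 June 2003, the date of the act.
54 months from 23 June 2003 is 23 December 2007.
The period was tolled for 288 days by the written tolling agreement (26 January 2006 to 10 November 2006), pushing the deadline to 6 October 2008.

6 October 2008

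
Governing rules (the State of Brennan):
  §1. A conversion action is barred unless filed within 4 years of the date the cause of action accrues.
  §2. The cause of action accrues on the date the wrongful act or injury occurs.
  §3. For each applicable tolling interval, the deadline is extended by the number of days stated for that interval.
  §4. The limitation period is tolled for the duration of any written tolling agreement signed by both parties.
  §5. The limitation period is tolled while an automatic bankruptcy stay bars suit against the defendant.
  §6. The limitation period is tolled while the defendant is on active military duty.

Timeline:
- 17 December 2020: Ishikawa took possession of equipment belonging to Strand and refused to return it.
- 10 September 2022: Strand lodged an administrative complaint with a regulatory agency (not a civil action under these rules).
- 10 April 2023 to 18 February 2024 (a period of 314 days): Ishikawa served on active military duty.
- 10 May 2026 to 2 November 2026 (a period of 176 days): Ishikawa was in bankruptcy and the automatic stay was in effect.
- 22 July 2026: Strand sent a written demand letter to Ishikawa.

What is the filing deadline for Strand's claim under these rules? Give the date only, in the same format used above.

The limitation period began to run on 17 December 2020.
The untolled deadline — 4 years after 17 December 2020 — is 17 December 2024.
Because the defendant's active military service ran from 10 April 2023 to 18 February 2024, the deadline is extended by 314 days to 27 October 2025.
The automatic bankruptcy stay starting 10 May 2026 came too late — the period had run on 27 October 2025 — and so does not extend the deadline.
Nothing else in the chronology tolls or restarts the period.

27 October 2025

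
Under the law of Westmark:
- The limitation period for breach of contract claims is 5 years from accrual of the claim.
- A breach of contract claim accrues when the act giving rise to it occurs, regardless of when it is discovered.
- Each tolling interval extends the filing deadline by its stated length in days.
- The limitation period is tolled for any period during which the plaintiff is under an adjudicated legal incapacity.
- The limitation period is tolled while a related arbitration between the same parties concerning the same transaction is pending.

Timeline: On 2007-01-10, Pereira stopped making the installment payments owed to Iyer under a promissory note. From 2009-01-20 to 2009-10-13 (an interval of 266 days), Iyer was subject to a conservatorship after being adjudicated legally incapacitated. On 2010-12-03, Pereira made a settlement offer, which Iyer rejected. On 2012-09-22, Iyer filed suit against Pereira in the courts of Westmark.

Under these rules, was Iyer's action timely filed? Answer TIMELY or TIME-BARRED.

The claim accrued on 2007-01-10, the date of the act.
Adding the 5 years base period to 2007-01-10 gives a deadline of 2012-01-10, before any tolling.
The period was tolled for 266 days by the plaintiff's legal incapacity (2009-01-20 to 2009-10-13), pushing the deadline to 2012-10-02.
Nothing else in the chronology tolls or restarts the period.
Iyer filed on 2012-09-22, before the 2012-10-02 deadline, so the action is timely.

TIMELY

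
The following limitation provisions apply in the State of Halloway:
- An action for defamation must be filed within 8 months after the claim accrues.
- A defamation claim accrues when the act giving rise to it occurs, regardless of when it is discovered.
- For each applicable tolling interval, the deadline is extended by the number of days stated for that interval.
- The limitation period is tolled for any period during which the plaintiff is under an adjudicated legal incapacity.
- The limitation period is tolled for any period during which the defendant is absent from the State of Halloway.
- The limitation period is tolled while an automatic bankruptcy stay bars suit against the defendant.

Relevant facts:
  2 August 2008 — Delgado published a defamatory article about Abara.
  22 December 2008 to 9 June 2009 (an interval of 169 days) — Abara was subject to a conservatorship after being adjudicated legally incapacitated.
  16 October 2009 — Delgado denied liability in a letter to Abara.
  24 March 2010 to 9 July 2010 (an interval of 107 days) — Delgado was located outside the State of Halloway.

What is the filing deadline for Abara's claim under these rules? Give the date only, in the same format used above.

18 September 2009

The claim accrued on 2 August 2008, the date of the act.
Adding the 8 months base period to 2 August 2008 gives a deadline of 2 April 2009, before any tolling.
The plaintiff's legal incapacity from 22 December 2008 to 9 June 2009 tolled the period for 169 days, extending the deadline to 18 September 2009.
The defendant's absence from the jurisdiction starting 24 March 2010 came too late — the period had run on 18 September 2009 — and so does not extend the deadline.
None of the other events listed affects the running of the period under the stated rules.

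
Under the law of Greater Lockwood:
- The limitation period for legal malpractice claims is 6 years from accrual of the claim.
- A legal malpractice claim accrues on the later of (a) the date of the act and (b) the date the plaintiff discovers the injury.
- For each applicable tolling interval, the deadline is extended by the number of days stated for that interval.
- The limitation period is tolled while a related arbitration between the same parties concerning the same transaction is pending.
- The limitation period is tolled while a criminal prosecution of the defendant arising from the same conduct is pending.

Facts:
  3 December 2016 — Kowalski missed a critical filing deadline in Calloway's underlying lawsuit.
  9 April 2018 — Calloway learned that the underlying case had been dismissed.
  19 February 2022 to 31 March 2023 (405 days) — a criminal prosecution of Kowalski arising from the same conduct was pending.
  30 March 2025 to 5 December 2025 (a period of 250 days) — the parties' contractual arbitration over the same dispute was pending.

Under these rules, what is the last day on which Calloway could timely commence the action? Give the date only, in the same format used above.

24 January 2026

The claim accrued on 9 April 2018 — the later of the 3 December 2016 act and the 9 April 2018 discovery.
Adding the 6 years base period to 9 April 2018 gives a deadline of 9 April 2024, before any tolling.
The pending criminal prosecution from 19 February 2022 to 31 March 2023 tolled the period for 405 days, extending the deadline to 19 May 2025.
The pending related arbitration from 30 March 2025 to 5 December 2025 tolled the period for 250 days, extending the deadline to 24 January 2026.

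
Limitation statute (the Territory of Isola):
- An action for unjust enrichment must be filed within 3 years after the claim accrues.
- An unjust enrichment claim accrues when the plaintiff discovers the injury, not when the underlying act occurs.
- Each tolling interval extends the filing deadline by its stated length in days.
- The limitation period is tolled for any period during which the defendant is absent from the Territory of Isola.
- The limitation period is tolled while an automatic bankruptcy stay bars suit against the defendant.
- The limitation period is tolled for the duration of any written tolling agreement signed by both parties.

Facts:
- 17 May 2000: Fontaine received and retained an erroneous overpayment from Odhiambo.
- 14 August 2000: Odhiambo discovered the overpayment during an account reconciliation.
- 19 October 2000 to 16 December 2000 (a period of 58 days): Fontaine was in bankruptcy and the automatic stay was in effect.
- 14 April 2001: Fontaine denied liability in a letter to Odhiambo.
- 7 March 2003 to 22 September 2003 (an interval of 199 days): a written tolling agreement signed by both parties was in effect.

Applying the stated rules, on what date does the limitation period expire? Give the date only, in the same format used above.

Accrual is tied to discovery, so the period began on 14 August 2000 rather than on 17 May 2000 when the act occurred.
Adding the 3 years base period to 14 August 2000 gives a deadline of 14 August 2003, before any tolling.
Because the automatic bankruptcy stay ran from 19 October 2000 to 16 December 2000, the deadline is extended by 58 days to 11 October 2003.
The period was tolled for 199 days by the written tolling agreement (7 March 2003 to 22 September 2003), pushing the deadline to 27 April 2004.
None of the other events listed affects the running of the period under the stated rules.

27 April 2004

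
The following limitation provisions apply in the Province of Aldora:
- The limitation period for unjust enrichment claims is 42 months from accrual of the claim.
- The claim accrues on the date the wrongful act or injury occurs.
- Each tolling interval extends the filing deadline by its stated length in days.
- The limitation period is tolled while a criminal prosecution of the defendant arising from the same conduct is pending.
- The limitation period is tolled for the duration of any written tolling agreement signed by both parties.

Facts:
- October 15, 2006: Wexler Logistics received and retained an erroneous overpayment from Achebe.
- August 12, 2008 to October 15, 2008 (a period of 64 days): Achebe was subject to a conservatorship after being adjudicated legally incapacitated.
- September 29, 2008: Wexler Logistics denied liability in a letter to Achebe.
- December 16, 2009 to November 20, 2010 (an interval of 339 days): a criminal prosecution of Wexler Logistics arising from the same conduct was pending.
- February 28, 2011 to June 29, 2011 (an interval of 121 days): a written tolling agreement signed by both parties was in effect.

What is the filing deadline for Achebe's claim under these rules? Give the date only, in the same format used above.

July 19, 2011

The limitation period began to run on October 15, 2006.
Adding the 42 months base period to October 15, 2006 gives a deadline of April 15, 2010, before any tolling.
Because the pending criminal prosecution ran from December 16, 2009 to November 20, 2010, the deadline is extended by 339 days to March 20, 2011.
Because the written tolling agreement ran from February 28, 2011 to June 29, 2011, the deadline is extended by 121 days to July 19, 2011.
The plaintiff's legal incapacity from August 12, 2008 to October 15, 2008 does not toll the period, because no stated rule makes the plaintiff's incapacity a tolling event.
Nothing else in the chronology tolls or restarts the period.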